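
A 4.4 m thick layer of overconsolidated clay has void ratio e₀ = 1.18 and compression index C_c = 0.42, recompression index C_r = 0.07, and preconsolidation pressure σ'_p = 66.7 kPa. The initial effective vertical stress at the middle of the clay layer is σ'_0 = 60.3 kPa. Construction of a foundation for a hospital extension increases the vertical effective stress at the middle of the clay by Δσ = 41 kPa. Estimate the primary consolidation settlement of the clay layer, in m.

S_c ≈ 0.16 m

Final effective stress: σ'_f = 60.3 + 41 = 101.3 kPa.
σ'_f = 101.3 > σ'_p = 66.7 kPa, so the stress path crosses the preconsolidation pressure — recompression up to σ'_p, then virgin compression beyond:
S_c = H/(1+e₀)·[C_r·log₁₀(σ'_p/σ'_0) + C_c·log₁₀(σ'_f/σ'_p)]
    = 4.4/2.18 × [0.07×log₁₀(66.7/60.3) + 0.42×log₁₀(101.3/66.7)]
    = 2.0183 × [0.0030666 + 0.076223] = 0.16 m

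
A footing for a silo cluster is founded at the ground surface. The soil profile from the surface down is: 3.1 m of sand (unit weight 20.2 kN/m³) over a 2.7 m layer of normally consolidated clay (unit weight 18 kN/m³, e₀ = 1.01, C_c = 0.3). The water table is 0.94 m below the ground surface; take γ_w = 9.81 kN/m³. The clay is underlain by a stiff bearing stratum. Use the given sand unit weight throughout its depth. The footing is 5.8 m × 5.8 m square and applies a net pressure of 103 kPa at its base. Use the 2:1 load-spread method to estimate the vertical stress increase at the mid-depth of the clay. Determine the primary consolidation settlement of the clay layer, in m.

S_c ≈ 0.0853 m

Mid-depth of clay below the ground surface: z = 3.1 + 2.7/2 = 4.45 m.
Total vertical stress at mid-clay: σ_v = 20.2×3.1 + 18×1.35 = 86.92 kPa.
Pore pressure: u = 9.81×(4.45 − 0.94) = 34.433 kPa.
Initial effective stress: σ'_0 = σ_v − u = 86.92 − 34.433 = 52.487 kPa.
Stress increase at mid-clay by the 2:1 spreading method:
Δσ = qBL/((B+z)(L+z)) = 103×5.8×5.8/((5.8+4.45)(5.8+4.45)) = 32.98 kPa
Final effective stress: σ'_f = σ'_0 + Δσ = 52.487 + 32.98 = 85.467 kPa.
Normally consolidated clay, so the full stress increment lies on the virgin compression line:
S_c = C_c·H/(1+e₀)·log₁₀(σ'_f/σ'_0) = 0.3×2.7/(1+1.01)×log₁₀(85.467/52.487)
    = 0.40299 × 0.21175 = 0.08533 m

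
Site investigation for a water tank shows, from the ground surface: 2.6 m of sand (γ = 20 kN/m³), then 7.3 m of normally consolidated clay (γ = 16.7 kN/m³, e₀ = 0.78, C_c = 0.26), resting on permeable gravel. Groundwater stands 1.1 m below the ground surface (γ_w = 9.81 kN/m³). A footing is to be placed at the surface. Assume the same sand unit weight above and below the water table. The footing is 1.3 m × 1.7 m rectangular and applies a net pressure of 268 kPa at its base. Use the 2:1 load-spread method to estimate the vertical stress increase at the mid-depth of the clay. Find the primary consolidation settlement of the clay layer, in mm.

S_c ≈ 68 mm

Mid-depth of clay below the ground surface: z = 2.6 + 7.3/2 = 6.25 m.
Total vertical stress at mid-clay: σ_v = 20×2.6 + 16.7×3.65 = 112.95 kPa.
Pore pressure: u = 9.81×(6.25 − 1.1) = 50.522 kPa.
Initial effective stress: σ'_0 = σ_v − u = 112.95 − 50.522 = 62.428 kPa.
Stress increase at mid-clay by the 2:1 spreading method:
Δσ = qBL/((B+z)(L+z)) = 268×1.3×1.7/((1.3+6.25)(1.7+6.25)) = 9.8676 kPa
Final effective stress: σ'_f = σ'_0 + Δσ = 62.428 + 9.8676 = 72.296 kPa.
Normally consolidated clay, so the full stress increment lies on the virgin compression line:
S_c = C_c·H/(1+e₀)·log₁₀(σ'_f/σ'_0) = 0.26×7.3/(1+0.78)×log₁₀(72.296/62.428)
    = 1.0663 × 0.063735 = 0.06796 m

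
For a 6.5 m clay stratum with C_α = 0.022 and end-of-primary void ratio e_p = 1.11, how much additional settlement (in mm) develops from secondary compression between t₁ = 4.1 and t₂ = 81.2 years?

Secondary compression: S_s = C_α·H/(1+e_p)·log₁₀(t₂/t₁)
S_s = 0.022×6.5/(1+1.11)×log₁₀(81.2/4.1)
    = 0.06777 × 1.297 = 0.08789 m

S_s ≈ 87.9 mm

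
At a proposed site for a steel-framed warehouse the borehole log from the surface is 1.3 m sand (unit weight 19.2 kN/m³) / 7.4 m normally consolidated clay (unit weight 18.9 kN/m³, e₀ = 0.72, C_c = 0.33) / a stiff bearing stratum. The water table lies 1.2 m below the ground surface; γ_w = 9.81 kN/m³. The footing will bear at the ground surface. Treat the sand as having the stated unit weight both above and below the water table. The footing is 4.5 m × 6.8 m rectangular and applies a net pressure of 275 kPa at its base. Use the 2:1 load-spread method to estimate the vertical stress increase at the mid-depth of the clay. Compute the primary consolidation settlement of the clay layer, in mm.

S_c ≈ 514 mm

Mid-depth of clay below the ground surface: z = 1.3 + 7.4/2 = 5 m.
Total vertical stress at mid-clay: σ_v = 19.2×1.3 + 18.9×3.7 = 94.89 kPa.
Pore pressure: u = 9.81×(5 − 1.2) = 37.278 kPa.
Initial effective stress: σ'_0 = σ_v − u = 94.89 − 37.278 = 57.612 kPa.
Stress increase at mid-clay by the 2:1 spreading method:
Δσ = qBL/((B+z)(L+z)) = 275×4.5×6.8/((4.5+5)(6.8+5)) = 75.067 kPa
Final effective stress: σ'_f = σ'_0 + Δσ = 57.612 + 75.067 = 132.68 kPa.
Normally consolidated clay, so the full stress increment lies on the virgin compression line:
S_c = C_c·H/(1+e₀)·log₁₀(σ'_f/σ'_0) = 0.33×7.4/(1+0.72)×log₁₀(132.68/57.612)
    = 1.4198 × 0.36229 = 0.5144 m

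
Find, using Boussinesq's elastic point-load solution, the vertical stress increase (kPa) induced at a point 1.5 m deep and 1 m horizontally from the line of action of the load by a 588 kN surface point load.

Boussinesq vertical stress below a point load on an elastic half-space:
Δσ_z = 3P/(2πz²) · [1 + (r/z)²]^(−5/2)
r/z = 1/1.5 = 0.66667; [1+(r/z)²]^(−5/2) = 0.39879.
Δσ_z = 3×588/(2π×1.5²) × 0.39879 = 124.78 × 0.39879 = 49.76 kPa

Δσ_z ≈ 49.8 kPa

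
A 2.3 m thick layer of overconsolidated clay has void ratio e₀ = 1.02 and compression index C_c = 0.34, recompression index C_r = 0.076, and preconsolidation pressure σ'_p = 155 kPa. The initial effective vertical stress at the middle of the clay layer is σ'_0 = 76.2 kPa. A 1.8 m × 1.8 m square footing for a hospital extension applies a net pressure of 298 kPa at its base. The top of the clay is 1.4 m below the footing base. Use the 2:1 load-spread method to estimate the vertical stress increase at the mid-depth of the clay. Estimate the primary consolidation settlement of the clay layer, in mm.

Mid-depth of clay below the footing base: z = 1.4 + 2.3/2 = 2.55 m.
Stress increase at mid-clay by the 2:1 spreading method:
Δσ = qBL/((B+z)(L+z)) = 298×1.8×1.8/((1.8+2.55)(1.8+2.55)) = 51.025 kPa
Final effective stress: σ'_f = 76.2 + 51.025 = 127.22 kPa.
σ'_f = 127.22 ≤ σ'_p = 155 kPa, so the clay remains overconsolidated and only the recompression index applies:
S_c = C_r·H/(1+e₀)·log₁₀(σ'_f/σ'_0) = 0.076×2.3/2.02×log₁₀(127.22/76.2)
    = 0.086534 × 0.2226 = 0.01926 m

S_c ≈ 19.3 mm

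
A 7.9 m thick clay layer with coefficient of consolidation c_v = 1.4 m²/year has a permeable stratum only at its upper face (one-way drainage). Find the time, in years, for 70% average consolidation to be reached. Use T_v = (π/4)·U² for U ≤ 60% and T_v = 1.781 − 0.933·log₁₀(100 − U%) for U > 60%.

t ≈ 18 years

Drainage path length: H_d = H = 7.9 m (single drainage).
U > 60%: T_v = 1.781 − 0.933·log₁₀(100 − 70) = 0.40285.
t = T_v·H_d²/c_v = 0.40285×7.9²/1.4 = 17.96 years.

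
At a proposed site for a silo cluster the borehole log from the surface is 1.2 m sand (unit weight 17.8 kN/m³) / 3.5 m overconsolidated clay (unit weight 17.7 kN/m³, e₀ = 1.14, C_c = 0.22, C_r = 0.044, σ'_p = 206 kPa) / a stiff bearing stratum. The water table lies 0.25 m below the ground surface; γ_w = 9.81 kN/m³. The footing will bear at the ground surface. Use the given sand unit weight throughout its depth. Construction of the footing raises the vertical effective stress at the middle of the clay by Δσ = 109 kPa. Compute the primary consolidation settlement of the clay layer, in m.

Mid-depth of clay below the ground surface: z = 1.2 + 3.5/2 = 2.95 m.
Total vertical stress at mid-clay: σ_v = 17.8×1.2 + 17.7×1.75 = 52.335 kPa.
Pore pressure: u = 9.81×(2.95 − 0.25) = 26.487 kPa.
Initial effective stress: σ'_0 = σ_v − u = 52.335 − 26.487 = 25.848 kPa.
Final effective stress: σ'_f = 25.848 + 109 = 134.85 kPa.
σ'_f = 134.85 ≤ σ'_p = 206 kPa, so the clay remains overconsolidated and only the recompression index applies:
S_c = C_r·H/(1+e₀)·log₁₀(σ'_f/σ'_0) = 0.044×3.5/2.14×log₁₀(134.85/25.848)
    = 0.071962 × 0.71742 = 0.05163 m

S_c ≈ 0.0516 m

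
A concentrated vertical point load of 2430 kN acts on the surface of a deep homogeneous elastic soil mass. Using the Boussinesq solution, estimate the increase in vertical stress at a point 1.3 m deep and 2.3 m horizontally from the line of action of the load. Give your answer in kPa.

Δσ_z ≈ 19.8 kPa

Boussinesq vertical stress below a point load on an elastic half-space:
Δσ_z = 3P/(2πz²) · [1 + (r/z)²]^(−5/2)
r/z = 2.3/1.3 = 1.7692; [1+(r/z)²]^(−5/2) = 0.028846.
Δσ_z = 3×2430/(2π×1.3²) × 0.028846 = 686.53 × 0.028846 = 19.8 kPa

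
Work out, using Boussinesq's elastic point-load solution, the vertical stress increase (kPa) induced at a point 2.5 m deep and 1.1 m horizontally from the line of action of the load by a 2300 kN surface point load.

Boussinesq vertical stress below a point load on an elastic half-space:
Δσ_z = 3P/(2πz²) · [1 + (r/z)²]^(−5/2)
r/z = 1.1/2.5 = 0.44; [1+(r/z)²]^(−5/2) = 0.64247.
Δσ_z = 3×2300/(2π×2.5²) × 0.64247 = 175.71 × 0.64247 = 112.9 kPa

Δσ_z ≈ 113 kPa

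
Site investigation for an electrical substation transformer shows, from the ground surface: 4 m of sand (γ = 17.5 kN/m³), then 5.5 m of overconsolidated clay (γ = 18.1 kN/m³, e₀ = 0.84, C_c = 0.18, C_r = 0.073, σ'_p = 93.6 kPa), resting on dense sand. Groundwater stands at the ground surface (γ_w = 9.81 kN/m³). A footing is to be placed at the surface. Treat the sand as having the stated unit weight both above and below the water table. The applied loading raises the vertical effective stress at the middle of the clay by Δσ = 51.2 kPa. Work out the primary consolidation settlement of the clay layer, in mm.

Mid-depth of clay below the ground surface: z = 4 + 5.5/2 = 6.75 m.
Total vertical stress at mid-clay: σ_v = 17.5×4 + 18.1×2.75 = 119.78 kPa.
Pore pressure: u = 9.81×(6.75 − 0) = 66.218 kPa.
Initial effective stress: σ'_0 = σ_v − u = 119.78 − 66.218 = 53.562 kPa.
Final effective stress: σ'_f = 53.562 + 51.2 = 104.76 kPa.
σ'_f = 104.76 > σ'_p = 93.6 kPa, so the stress path crosses the preconsolidation pressure — recompression up to σ'_p, then virgin compression beyond:
S_c = H/(1+e₀)·[C_r·log₁₀(σ'_p/σ'_0) + C_c·log₁₀(σ'_f/σ'_p)]
    = 5.5/1.84 × [0.073×log₁₀(93.6/53.562) + 0.18×log₁₀(104.76/93.6)]
    = 2.9891 × [0.017697 + 0.0088055] = 0.07922 m

S_c ≈ 79.2 mm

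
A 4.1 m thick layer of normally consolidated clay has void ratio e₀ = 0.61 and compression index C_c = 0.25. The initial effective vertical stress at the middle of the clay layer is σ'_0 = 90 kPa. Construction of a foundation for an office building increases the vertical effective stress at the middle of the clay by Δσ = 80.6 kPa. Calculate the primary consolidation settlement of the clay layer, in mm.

S_c ≈ 177 mm

Final effective stress: σ'_f = σ'_0 + Δσ = 90 + 80.6 = 170.6 kPa.
Normally consolidated clay, so the full stress increment lies on the virgin compression line:
S_c = C_c·H/(1+e₀)·log₁₀(σ'_f/σ'_0) = 0.25×4.1/(1+0.61)×log₁₀(170.6/90)
    = 0.63665 × 0.27774 = 0.1768 m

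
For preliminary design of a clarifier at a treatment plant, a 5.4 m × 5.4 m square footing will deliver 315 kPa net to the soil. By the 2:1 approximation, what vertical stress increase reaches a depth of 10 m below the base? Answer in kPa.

By the 2:1 method the load spreads at 1 horizontal : 2 vertical, so at depth z the loaded area has grown by z in each plan dimension:
Δσ = qBL/((B+z)(L+z)) = 315×5.4×5.4/((5.4+10)(5.4+10)) = 38.731 kPa

Δσ_z ≈ 38.7 kPa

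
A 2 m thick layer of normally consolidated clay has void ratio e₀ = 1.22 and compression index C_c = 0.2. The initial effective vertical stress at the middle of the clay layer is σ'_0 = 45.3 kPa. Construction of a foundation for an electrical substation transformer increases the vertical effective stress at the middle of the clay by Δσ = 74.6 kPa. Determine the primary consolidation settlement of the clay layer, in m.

S_c ≈ 0.0762 m

Final effective stress: σ'_f = σ'_0 + Δσ = 45.3 + 74.6 = 119.9 kPa.
Normally consolidated clay, so the full stress increment lies on the virgin compression line:
S_c = C_c·H/(1+e₀)·log₁₀(σ'_f/σ'_0) = 0.2×2/(1+1.22)×log₁₀(119.9/45.3)
    = 0.18018 × 0.42272 = 0.07617 m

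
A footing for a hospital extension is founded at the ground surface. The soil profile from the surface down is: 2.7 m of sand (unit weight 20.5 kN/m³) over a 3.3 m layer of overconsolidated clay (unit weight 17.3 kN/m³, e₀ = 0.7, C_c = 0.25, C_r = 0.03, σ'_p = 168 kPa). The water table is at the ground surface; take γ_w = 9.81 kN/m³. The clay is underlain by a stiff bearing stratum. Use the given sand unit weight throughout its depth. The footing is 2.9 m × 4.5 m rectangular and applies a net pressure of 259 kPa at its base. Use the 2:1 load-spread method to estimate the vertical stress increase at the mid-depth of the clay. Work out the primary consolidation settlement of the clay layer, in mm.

Mid-depth of clay below the ground surface: z = 2.7 + 3.3/2 = 4.35 m.
Total vertical stress at mid-clay: σ_v = 20.5×2.7 + 17.3×1.65 = 83.895 kPa.
Pore pressure: u = 9.81×(4.35 − 0) = 42.673 kPa.
Initial effective stress: σ'_0 = σ_v − u = 83.895 − 42.673 = 41.222 kPa.
Stress increase at mid-clay by the 2:1 spreading method:
Δσ = qBL/((B+z)(L+z)) = 259×2.9×4.5/((2.9+4.35)(4.5+4.35)) = 52.678 kPa
Final effective stress: σ'_f = 41.222 + 52.678 = 93.9 kPa.
σ'_f = 93.9 ≤ σ'_p = 168 kPa, so the clay remains overconsolidated and only the recompression index applies:
S_c = C_r·H/(1+e₀)·log₁₀(σ'_f/σ'_0) = 0.03×3.3/1.7×log₁₀(93.9/41.222)
    = 0.058236 × 0.35754 = 0.02082 m

S_c ≈ 20.8 mm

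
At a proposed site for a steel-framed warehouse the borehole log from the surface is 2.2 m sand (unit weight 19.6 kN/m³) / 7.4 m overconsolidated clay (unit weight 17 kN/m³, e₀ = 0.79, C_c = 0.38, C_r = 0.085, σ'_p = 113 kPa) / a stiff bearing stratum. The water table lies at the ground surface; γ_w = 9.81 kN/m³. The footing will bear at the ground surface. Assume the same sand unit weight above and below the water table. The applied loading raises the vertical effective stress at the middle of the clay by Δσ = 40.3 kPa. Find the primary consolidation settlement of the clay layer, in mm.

S_c ≈ 92.8 mm

Mid-depth of clay below the ground surface: z = 2.2 + 7.4/2 = 5.9 m.
Total vertical stress at mid-clay: σ_v = 19.6×2.2 + 17×3.7 = 106.02 kPa.
Pore pressure: u = 9.81×(5.9 − 0) = 57.879 kPa.
Initial effective stress: σ'_0 = σ_v − u = 106.02 − 57.879 = 48.141 kPa.
Final effective stress: σ'_f = 48.141 + 40.3 = 88.441 kPa.
σ'_f = 88.441 ≤ σ'_p = 113 kPa, so the clay remains overconsolidated and only the recompression index applies:
S_c = C_r·H/(1+e₀)·log₁₀(σ'_f/σ'_0) = 0.085×7.4/1.79×log₁₀(88.441/48.141)
    = 0.3514 × 0.26414 = 0.09282 m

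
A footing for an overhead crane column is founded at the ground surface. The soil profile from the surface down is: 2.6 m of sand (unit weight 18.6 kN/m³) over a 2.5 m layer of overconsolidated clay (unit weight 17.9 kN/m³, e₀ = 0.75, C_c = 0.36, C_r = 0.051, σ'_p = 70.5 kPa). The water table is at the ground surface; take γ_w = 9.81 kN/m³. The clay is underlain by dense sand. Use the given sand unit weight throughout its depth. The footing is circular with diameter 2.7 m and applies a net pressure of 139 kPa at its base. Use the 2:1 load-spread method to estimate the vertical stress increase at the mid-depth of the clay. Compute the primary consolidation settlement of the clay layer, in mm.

Mid-depth of clay below the ground surface: z = 2.6 + 2.5/2 = 3.85 m.
Total vertical stress at mid-clay: σ_v = 18.6×2.6 + 17.9×1.25 = 70.735 kPa.
Pore pressure: u = 9.81×(3.85 − 0) = 37.769 kPa.
Initial effective stress: σ'_0 = σ_v − u = 70.735 − 37.769 = 32.966 kPa.
Stress increase at mid-clay by the 2:1 spreading method:
Δσ ≈ qD²/(D+z)² = 139×2.7²/(2.7+3.85)² = 23.619 kPa
Final effective stress: σ'_f = 32.966 + 23.619 = 56.585 kPa.
σ'_f = 56.585 ≤ σ'_p = 70.5 kPa, so the clay remains overconsolidated and only the recompression index applies:
S_c = C_r·H/(1+e₀)·log₁₀(σ'_f/σ'_0) = 0.051×2.5/1.75×log₁₀(56.585/32.966)
    = 0.072859 × 0.23464 = 0.0171 m

S_c ≈ 17.1 mm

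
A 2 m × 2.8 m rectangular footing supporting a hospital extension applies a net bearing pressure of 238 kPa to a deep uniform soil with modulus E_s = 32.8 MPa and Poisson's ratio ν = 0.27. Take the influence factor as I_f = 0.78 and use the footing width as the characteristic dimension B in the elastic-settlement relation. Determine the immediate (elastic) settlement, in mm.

S_e ≈ 10.5 mm

Immediate (elastic) settlement: S_e = q·B·(1−ν²)/E_s · I_f.
E_s = 32.8 MPa = 32800 kPa.
S_e = 238 × 2 × (1 − 0.27²) / 32800 × 0.78
    = 238 × 2 × 0.9271 / 32800 × 0.78
    = 0.01049 m = 10.49 mm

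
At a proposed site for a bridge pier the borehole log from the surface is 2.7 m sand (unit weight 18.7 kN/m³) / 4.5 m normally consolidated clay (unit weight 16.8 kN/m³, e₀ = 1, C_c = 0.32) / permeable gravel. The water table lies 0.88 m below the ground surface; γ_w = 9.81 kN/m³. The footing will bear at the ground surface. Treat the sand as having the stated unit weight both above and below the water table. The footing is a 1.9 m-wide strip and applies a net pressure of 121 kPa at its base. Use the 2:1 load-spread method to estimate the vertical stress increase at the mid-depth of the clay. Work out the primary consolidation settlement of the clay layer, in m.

Mid-depth of clay below the ground surface: z = 2.7 + 4.5/2 = 4.95 m.
Total vertical stress at mid-clay: σ_v = 18.7×2.7 + 16.8×2.25 = 88.29 kPa.
Pore pressure: u = 9.81×(4.95 − 0.88) = 39.927 kPa.
Initial effective stress: σ'_0 = σ_v − u = 88.29 − 39.927 = 48.363 kPa.
Stress increase at mid-clay by the 2:1 spreading method:
Δσ = qB/(B+z) = 121×1.9/(1.9+4.95) = 33.562 kPa
Final effective stress: σ'_f = σ'_0 + Δσ = 48.363 + 33.562 = 81.925 kPa.
Normally consolidated clay, so the full stress increment lies on the virgin compression line:
S_c = C_c·H/(1+e₀)·log₁₀(σ'_f/σ'_0) = 0.32×4.5/(1+1)×log₁₀(81.925/48.363)
    = 0.72 × 0.2289 = 0.1648 m

S_c ≈ 0.165 m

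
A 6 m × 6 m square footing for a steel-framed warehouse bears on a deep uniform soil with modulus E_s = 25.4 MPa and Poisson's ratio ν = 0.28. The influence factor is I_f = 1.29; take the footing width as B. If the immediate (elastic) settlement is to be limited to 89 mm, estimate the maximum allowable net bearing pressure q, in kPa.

E_s = 25.4 MPa = 25400 kPa.
S_e = q·B·(1−ν²)/E_s · I_f  ⇒  q = S_e·E_s / (B·(1−ν²)·I_f).
q = 0.089 × 25400 / (6 × 0.9216 × 1.29) = 316.9 kPa

q ≈ 317 kPa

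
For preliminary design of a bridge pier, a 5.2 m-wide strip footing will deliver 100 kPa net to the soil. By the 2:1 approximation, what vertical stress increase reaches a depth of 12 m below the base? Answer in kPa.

By the 2:1 method the load spreads at 1 horizontal : 2 vertical, so at depth z the loaded area has grown by z in each plan dimension:
Δσ = qB/(B+z) = 100×5.2/(5.2+12) = 30.233 kPa

Δσ_z ≈ 30.2 kPa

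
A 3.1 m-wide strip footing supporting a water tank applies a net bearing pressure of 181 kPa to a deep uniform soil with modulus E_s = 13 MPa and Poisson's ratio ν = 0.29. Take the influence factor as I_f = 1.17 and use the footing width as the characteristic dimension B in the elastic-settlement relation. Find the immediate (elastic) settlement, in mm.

S_e ≈ 46.3 mm

Immediate (elastic) settlement: S_e = q·B·(1−ν²)/E_s · I_f.
E_s = 13 MPa = 13000 kPa.
S_e = 181 × 3.1 × (1 − 0.29²) / 13000 × 1.17
    = 181 × 3.1 × 0.9159 / 13000 × 1.17
    = 0.04625 m = 46.25 mm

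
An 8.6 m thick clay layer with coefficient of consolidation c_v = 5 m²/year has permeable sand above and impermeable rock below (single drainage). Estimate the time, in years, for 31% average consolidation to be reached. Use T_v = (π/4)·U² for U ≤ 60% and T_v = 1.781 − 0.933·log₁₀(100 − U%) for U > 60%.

t ≈ 1.12 years

Drainage path length: H_d = H = 8.6 m (single drainage).
U ≤ 60%: T_v = (π/4)·U² = (π/4)×0.31² = 0.075477.
t = T_v·H_d²/c_v = 0.075477×8.6²/5 = 1.116 years.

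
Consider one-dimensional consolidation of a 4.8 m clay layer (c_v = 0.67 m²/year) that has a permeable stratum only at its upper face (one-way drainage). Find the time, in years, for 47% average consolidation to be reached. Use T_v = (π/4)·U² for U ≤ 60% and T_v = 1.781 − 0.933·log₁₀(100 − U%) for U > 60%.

t ≈ 5.97 years

Drainage path length: H_d = H = 4.8 m (single drainage).
U ≤ 60%: T_v = (π/4)·U² = (π/4)×0.47² = 0.17349.
t = T_v·H_d²/c_v = 0.17349×4.8²/0.67 = 5.966 years.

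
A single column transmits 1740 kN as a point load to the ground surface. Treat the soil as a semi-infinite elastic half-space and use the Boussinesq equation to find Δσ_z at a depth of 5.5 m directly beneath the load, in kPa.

Δσ_z ≈ 27.5 kPa

Boussinesq vertical stress below a point load on an elastic half-space:
Δσ_z = 3P/(2πz²) · [1 + (r/z)²]^(−5/2)
r/z = 0/5.5 = 0; [1+(r/z)²]^(−5/2) = 1.
Δσ_z = 3×1740/(2π×5.5²) × 1 = 27.464 × 1 = 27.46 kPa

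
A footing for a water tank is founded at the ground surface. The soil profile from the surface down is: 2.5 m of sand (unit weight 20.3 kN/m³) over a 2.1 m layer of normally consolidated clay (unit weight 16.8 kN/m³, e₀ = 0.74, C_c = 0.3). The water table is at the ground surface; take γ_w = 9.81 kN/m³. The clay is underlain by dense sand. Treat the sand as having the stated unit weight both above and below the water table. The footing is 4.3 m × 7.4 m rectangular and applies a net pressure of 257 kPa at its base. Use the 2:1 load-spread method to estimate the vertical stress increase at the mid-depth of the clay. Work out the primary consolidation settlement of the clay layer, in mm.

S_c ≈ 211 mm

Mid-depth of clay below the ground surface: z = 2.5 + 2.1/2 = 3.55 m.
Total vertical stress at mid-clay: σ_v = 20.3×2.5 + 16.8×1.05 = 68.39 kPa.
Pore pressure: u = 9.81×(3.55 − 0) = 34.825 kPa.
Initial effective stress: σ'_0 = σ_v − u = 68.39 − 34.825 = 33.565 kPa.
Stress increase at mid-clay by the 2:1 spreading method:
Δσ = qBL/((B+z)(L+z)) = 257×4.3×7.4/((4.3+3.55)(7.4+3.55)) = 95.137 kPa
Final effective stress: σ'_f = σ'_0 + Δσ = 33.565 + 95.137 = 128.7 kPa.
Normally consolidated clay, so the full stress increment lies on the virgin compression line:
S_c = C_c·H/(1+e₀)·log₁₀(σ'_f/σ'_0) = 0.3×2.1/(1+0.74)×log₁₀(128.7/33.565)
    = 0.36207 × 0.58369 = 0.2113 m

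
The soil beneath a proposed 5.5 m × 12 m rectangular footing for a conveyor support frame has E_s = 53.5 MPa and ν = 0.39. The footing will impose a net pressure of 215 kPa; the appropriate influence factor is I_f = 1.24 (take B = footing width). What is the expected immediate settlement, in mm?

S_e ≈ 23.2 mm

Immediate (elastic) settlement: S_e = q·B·(1−ν²)/E_s · I_f.
E_s = 53.5 MPa = 53500 kPa.
S_e = 215 × 5.5 × (1 − 0.39²) / 53500 × 1.24
    = 215 × 5.5 × 0.8479 / 53500 × 1.24
    = 0.02324 m = 23.24 mm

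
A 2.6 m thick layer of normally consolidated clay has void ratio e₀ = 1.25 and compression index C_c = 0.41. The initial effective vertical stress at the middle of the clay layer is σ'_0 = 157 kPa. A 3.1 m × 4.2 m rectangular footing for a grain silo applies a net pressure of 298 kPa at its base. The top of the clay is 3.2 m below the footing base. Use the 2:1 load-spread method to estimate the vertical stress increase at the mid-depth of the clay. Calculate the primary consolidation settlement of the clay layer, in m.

Mid-depth of clay below the footing base: z = 3.2 + 2.6/2 = 4.5 m.
Stress increase at mid-clay by the 2:1 spreading method:
Δσ = qBL/((B+z)(L+z)) = 298×3.1×4.2/((3.1+4.5)(4.2+4.5)) = 58.681 kPa
Final effective stress: σ'_f = σ'_0 + Δσ = 157 + 58.681 = 215.68 kPa.
Normally consolidated clay, so the full stress increment lies on the virgin compression line:
S_c = C_c·H/(1+e₀)·log₁₀(σ'_f/σ'_0) = 0.41×2.6/(1+1.25)×log₁₀(215.68/157)
    = 0.47378 × 0.13791 = 0.06534 m

S_c ≈ 0.0653 m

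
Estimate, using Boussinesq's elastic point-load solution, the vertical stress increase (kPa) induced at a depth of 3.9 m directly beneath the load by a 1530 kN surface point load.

Δσ_z ≈ 48 kPa

Boussinesq vertical stress below a point load on an elastic half-space:
Δσ_z = 3P/(2πz²) · [1 + (r/z)²]^(−5/2)
r/z = 0/3.9 = 0; [1+(r/z)²]^(−5/2) = 1.
Δσ_z = 3×1530/(2π×3.9²) × 1 = 48.029 × 1 = 48.03 kPa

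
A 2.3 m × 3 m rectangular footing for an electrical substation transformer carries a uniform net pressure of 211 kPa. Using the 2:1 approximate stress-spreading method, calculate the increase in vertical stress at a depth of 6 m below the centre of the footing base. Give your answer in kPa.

Δσ_z ≈ 19.5 kPa

By the 2:1 method the load spreads at 1 horizontal : 2 vertical, so at depth z the loaded area has grown by z in each plan dimension:
Δσ = qBL/((B+z)(L+z)) = 211×2.3×3/((2.3+6)(3+6)) = 19.49 kPa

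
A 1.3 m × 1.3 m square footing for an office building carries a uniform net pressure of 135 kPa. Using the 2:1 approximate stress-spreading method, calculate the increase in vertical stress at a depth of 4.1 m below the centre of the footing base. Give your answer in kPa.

Δσ_z ≈ 7.82 kPa

By the 2:1 method the load spreads at 1 horizontal : 2 vertical, so at depth z the loaded area has grown by z in each plan dimension:
Δσ = qBL/((B+z)(L+z)) = 135×1.3×1.3/((1.3+4.1)(1.3+4.1)) = 7.8241 kPa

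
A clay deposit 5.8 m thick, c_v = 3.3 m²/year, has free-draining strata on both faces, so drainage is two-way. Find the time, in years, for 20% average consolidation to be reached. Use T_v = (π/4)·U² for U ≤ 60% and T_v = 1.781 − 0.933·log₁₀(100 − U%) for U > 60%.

t ≈ 0.0801 years

Drainage path length: H_d = H/2 = 2.9 m (double drainage).
U ≤ 60%: T_v = (π/4)·U² = (π/4)×0.2² = 0.031416.
t = T_v·H_d²/c_v = 0.031416×2.9²/3.3 = 0.08006 years.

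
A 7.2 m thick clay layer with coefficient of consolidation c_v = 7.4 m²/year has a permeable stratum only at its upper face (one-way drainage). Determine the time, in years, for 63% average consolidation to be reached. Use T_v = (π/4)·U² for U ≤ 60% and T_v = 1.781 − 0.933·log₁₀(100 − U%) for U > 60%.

t ≈ 2.23 years

Drainage path length: H_d = H = 7.2 m (single drainage).
U > 60%: T_v = 1.781 − 0.933·log₁₀(100 − 63) = 0.31787.
t = T_v·H_d²/c_v = 0.31787×7.2²/7.4 = 2.227 years.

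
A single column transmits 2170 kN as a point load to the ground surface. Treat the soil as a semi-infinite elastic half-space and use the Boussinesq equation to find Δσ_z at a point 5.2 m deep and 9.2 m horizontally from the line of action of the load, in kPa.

Boussinesq vertical stress below a point load on an elastic half-space:
Δσ_z = 3P/(2πz²) · [1 + (r/z)²]^(−5/2)
r/z = 9.2/5.2 = 1.7692; [1+(r/z)²]^(−5/2) = 0.028846.
Δσ_z = 3×2170/(2π×5.2²) × 0.028846 = 38.317 × 0.028846 = 1.105 kPa

Δσ_z ≈ 1.11 kPa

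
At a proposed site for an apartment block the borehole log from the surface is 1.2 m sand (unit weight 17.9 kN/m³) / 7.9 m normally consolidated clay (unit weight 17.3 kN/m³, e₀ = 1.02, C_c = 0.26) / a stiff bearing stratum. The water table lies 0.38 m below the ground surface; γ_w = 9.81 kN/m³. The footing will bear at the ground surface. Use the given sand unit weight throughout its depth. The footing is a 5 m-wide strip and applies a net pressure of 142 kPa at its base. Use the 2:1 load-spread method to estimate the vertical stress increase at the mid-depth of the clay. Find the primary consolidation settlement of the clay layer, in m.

Mid-depth of clay below the ground surface: z = 1.2 + 7.9/2 = 5.15 m.
Total vertical stress at mid-clay: σ_v = 17.9×1.2 + 17.3×3.95 = 89.815 kPa.
Pore pressure: u = 9.81×(5.15 − 0.38) = 46.794 kPa.
Initial effective stress: σ'_0 = σ_v − u = 89.815 − 46.794 = 43.021 kPa.
Stress increase at mid-clay by the 2:1 spreading method:
Δσ = qB/(B+z) = 142×5/(5+5.15) = 69.951 kPa
Final effective stress: σ'_f = σ'_0 + Δσ = 43.021 + 69.951 = 112.97 kPa.
Normally consolidated clay, so the full stress increment lies on the virgin compression line:
S_c = C_c·H/(1+e₀)·log₁₀(σ'_f/σ'_0) = 0.26×7.9/(1+1.02)×log₁₀(112.97/43.021)
    = 1.0168 × 0.41928 = 0.4263 m

S_c ≈ 0.426 m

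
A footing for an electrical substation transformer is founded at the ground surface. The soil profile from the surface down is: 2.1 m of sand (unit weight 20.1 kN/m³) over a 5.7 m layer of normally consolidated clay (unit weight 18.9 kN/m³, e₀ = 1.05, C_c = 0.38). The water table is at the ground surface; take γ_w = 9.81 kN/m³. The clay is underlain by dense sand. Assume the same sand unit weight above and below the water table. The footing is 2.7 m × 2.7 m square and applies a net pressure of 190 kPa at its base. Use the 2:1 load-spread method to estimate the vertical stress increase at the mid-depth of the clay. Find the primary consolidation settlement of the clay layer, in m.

Mid-depth of clay below the ground surface: z = 2.1 + 5.7/2 = 4.95 m.
Total vertical stress at mid-clay: σ_v = 20.1×2.1 + 18.9×2.85 = 96.075 kPa.
Pore pressure: u = 9.81×(4.95 − 0) = 48.56 kPa.
Initial effective stress: σ'_0 = σ_v − u = 96.075 − 48.56 = 47.515 kPa.
Stress increase at mid-clay by the 2:1 spreading method:
Δσ = qBL/((B+z)(L+z)) = 190×2.7×2.7/((2.7+4.95)(2.7+4.95)) = 23.668 kPa
Final effective stress: σ'_f = σ'_0 + Δσ = 47.515 + 23.668 = 71.183 kPa.
Normally consolidated clay, so the full stress increment lies on the virgin compression line:
S_c = C_c·H/(1+e₀)·log₁₀(σ'_f/σ'_0) = 0.38×5.7/(1+1.05)×log₁₀(71.183/47.515)
    = 1.0566 × 0.17555 = 0.1855 m

S_c ≈ 0.185 m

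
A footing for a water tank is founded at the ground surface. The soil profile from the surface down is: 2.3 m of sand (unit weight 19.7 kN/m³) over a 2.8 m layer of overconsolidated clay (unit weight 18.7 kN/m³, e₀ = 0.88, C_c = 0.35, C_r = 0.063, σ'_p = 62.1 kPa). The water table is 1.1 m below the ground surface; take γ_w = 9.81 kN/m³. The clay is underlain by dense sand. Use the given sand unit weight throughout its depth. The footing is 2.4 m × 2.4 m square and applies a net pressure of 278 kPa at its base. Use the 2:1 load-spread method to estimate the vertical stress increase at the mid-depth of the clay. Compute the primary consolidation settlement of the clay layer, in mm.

Mid-depth of clay below the ground surface: z = 2.3 + 2.8/2 = 3.7 m.
Total vertical stress at mid-clay: σ_v = 19.7×2.3 + 18.7×1.4 = 71.49 kPa.
Pore pressure: u = 9.81×(3.7 − 1.1) = 25.506 kPa.
Initial effective stress: σ'_0 = σ_v − u = 71.49 − 25.506 = 45.984 kPa.
Stress increase at mid-clay by the 2:1 spreading method:
Δσ = qBL/((B+z)(L+z)) = 278×2.4×2.4/((2.4+3.7)(2.4+3.7)) = 43.034 kPa
Final effective stress: σ'_f = 45.984 + 43.034 = 89.018 kPa.
σ'_f = 89.018 > σ'_p = 62.1 kPa, so the stress path crosses the preconsolidation pressure — recompression up to σ'_p, then virgin compression beyond:
S_c = H/(1+e₀)·[C_r·log₁₀(σ'_p/σ'_0) + C_c·log₁₀(σ'_f/σ'_p)]
    = 2.8/1.88 × [0.063×log₁₀(62.1/45.984) + 0.35×log₁₀(89.018/62.1)]
    = 1.4894 × [0.0082205 + 0.054735] = 0.09377 m

S_c ≈ 93.8 mm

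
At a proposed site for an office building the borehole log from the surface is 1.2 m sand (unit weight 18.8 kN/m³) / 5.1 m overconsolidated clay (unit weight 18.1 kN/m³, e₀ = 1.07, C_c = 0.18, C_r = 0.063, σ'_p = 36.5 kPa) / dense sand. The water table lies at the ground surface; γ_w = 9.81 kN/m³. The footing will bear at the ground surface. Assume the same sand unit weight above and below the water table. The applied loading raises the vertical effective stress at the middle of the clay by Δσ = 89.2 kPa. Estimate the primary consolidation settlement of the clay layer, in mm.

S_c ≈ 240 mm

Mid-depth of clay below the ground surface: z = 1.2 + 5.1/2 = 3.75 m.
Total vertical stress at mid-clay: σ_v = 18.8×1.2 + 18.1×2.55 = 68.715 kPa.
Pore pressure: u = 9.81×(3.75 − 0) = 36.788 kPa.
Initial effective stress: σ'_0 = σ_v − u = 68.715 − 36.788 = 31.927 kPa.
Final effective stress: σ'_f = 31.927 + 89.2 = 121.13 kPa.
σ'_f = 121.13 > σ'_p = 36.5 kPa, so the stress path crosses the preconsolidation pressure — recompression up to σ'_p, then virgin compression beyond:
S_c = H/(1+e₀)·[C_r·log₁₀(σ'_p/σ'_0) + C_c·log₁₀(σ'_f/σ'_p)]
    = 5.1/2.07 × [0.063×log₁₀(36.5/31.927) + 0.18×log₁₀(121.13/36.5)]
    = 2.4638 × [0.0036625 + 0.093773] = 0.2401 m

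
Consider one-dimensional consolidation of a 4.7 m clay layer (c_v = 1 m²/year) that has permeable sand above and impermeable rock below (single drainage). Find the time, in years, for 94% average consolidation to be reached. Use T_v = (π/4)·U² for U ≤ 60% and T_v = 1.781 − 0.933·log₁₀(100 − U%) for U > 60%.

t ≈ 23.3 years

Drainage path length: H_d = H = 4.7 m (single drainage).
U > 60%: T_v = 1.781 − 0.933·log₁₀(100 − 94) = 1.055.
t = T_v·H_d²/c_v = 1.055×4.7²/1 = 23.3 years.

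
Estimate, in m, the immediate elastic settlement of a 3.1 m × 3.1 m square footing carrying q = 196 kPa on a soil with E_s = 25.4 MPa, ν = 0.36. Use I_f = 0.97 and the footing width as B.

Immediate (elastic) settlement: S_e = q·B·(1−ν²)/E_s · I_f.
E_s = 25.4 MPa = 25400 kPa.
S_e = 196 × 3.1 × (1 − 0.36²) / 25400 × 0.97
    = 196 × 3.1 × 0.8704 / 25400 × 0.97
    = 0.0202 m

S_e ≈ 0.0202 m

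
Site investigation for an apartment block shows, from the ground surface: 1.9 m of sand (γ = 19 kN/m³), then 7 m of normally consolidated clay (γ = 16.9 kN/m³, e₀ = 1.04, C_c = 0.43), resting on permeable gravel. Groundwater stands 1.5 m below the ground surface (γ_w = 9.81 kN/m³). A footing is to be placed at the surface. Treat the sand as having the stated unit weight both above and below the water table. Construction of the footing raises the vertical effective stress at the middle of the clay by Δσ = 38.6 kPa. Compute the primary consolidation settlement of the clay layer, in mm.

S_c ≈ 331 mm

Mid-depth of clay below the ground surface: z = 1.9 + 7/2 = 5.4 m.
Total vertical stress at mid-clay: σ_v = 19×1.9 + 16.9×3.5 = 95.25 kPa.
Pore pressure: u = 9.81×(5.4 − 1.5) = 38.259 kPa.
Initial effective stress: σ'_0 = σ_v − u = 95.25 − 38.259 = 56.991 kPa.
Final effective stress: σ'_f = σ'_0 + Δσ = 56.991 + 38.6 = 95.591 kPa.
Normally consolidated clay, so the full stress increment lies on the virgin compression line:
S_c = C_c·H/(1+e₀)·log₁₀(σ'_f/σ'_0) = 0.43×7/(1+1.04)×log₁₀(95.591/56.991)
    = 1.4755 × 0.22461 = 0.3314 m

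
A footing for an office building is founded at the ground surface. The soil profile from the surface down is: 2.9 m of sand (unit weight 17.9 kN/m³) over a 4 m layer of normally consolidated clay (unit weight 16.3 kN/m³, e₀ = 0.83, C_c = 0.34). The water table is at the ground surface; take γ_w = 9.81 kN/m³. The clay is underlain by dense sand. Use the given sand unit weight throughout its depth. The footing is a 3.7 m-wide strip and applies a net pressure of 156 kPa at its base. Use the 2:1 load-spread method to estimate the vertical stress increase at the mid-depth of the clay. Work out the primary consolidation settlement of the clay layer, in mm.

S_c ≈ 337 mm

Mid-depth of clay below the ground surface: z = 2.9 + 4/2 = 4.9 m.
Total vertical stress at mid-clay: σ_v = 17.9×2.9 + 16.3×2 = 84.51 kPa.
Pore pressure: u = 9.81×(4.9 − 0) = 48.069 kPa.
Initial effective stress: σ'_0 = σ_v − u = 84.51 − 48.069 = 36.441 kPa.
Stress increase at mid-clay by the 2:1 spreading method:
Δσ = qB/(B+z) = 156×3.7/(3.7+4.9) = 67.116 kPa
Final effective stress: σ'_f = σ'_0 + Δσ = 36.441 + 67.116 = 103.56 kPa.
Normally consolidated clay, so the full stress increment lies on the virgin compression line:
S_c = C_c·H/(1+e₀)·log₁₀(σ'_f/σ'_0) = 0.34×4/(1+0.83)×log₁₀(103.56/36.441)
    = 0.74317 × 0.4536 = 0.3371 m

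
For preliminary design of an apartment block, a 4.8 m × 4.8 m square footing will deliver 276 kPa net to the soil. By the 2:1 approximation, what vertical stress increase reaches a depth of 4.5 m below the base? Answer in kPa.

By the 2:1 method the load spreads at 1 horizontal : 2 vertical, so at depth z the loaded area has grown by z in each plan dimension:
Δσ = qBL/((B+z)(L+z)) = 276×4.8×4.8/((4.8+4.5)(4.8+4.5)) = 73.523 kPa

Δσ_z ≈ 73.5 kPa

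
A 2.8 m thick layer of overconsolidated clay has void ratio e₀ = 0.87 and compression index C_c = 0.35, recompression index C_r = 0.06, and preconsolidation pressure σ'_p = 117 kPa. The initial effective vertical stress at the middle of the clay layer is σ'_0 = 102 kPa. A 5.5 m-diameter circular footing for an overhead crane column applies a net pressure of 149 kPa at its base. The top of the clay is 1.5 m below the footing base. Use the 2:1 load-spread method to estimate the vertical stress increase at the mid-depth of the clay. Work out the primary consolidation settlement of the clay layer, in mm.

Mid-depth of clay below the footing base: z = 1.5 + 2.8/2 = 2.9 m.
Stress increase at mid-clay by the 2:1 spreading method:
Δσ ≈ qD²/(D+z)² = 149×5.5²/(5.5+2.9)² = 63.878 kPa
Final effective stress: σ'_f = 102 + 63.878 = 165.88 kPa.
σ'_f = 165.88 > σ'_p = 117 kPa, so the stress path crosses the preconsolidation pressure — recompression up to σ'_p, then virgin compression beyond:
S_c = H/(1+e₀)·[C_r·log₁₀(σ'_p/σ'_0) + C_c·log₁₀(σ'_f/σ'_p)]
    = 2.8/1.87 × [0.06×log₁₀(117/102) + 0.35×log₁₀(165.88/117)]
    = 1.4973 × [0.0035751 + 0.053063] = 0.0848 m

S_c ≈ 84.8 mm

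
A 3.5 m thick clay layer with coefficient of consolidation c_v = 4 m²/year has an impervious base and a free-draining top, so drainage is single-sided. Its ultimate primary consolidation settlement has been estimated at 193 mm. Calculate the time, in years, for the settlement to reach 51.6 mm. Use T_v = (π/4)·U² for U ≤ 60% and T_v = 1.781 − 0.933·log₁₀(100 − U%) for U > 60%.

t ≈ 0.172 years

Drainage path length: H_d = H = 3.5 m (single drainage).
U = S(t)/S_ult = 51.6/193 = 0.2674.
U ≤ 60%: T_v = (π/4)·U² = (π/4)×0.26736² = 0.05614.
t = T_v·H_d²/c_v = 0.05614×3.5²/4 = 0.1719 years.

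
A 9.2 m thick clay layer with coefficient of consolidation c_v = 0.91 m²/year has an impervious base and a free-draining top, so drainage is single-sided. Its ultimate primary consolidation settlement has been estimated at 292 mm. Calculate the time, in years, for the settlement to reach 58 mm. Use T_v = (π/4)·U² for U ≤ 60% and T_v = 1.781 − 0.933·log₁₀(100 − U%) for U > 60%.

t ≈ 2.88 years

Drainage path length: H_d = H = 9.2 m (single drainage).
U = S(t)/S_ult = 58/292 = 0.1986.
U ≤ 60%: T_v = (π/4)·U² = (π/4)×0.19863² = 0.030987.
t = T_v·H_d²/c_v = 0.030987×9.2²/0.91 = 2.882 years.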